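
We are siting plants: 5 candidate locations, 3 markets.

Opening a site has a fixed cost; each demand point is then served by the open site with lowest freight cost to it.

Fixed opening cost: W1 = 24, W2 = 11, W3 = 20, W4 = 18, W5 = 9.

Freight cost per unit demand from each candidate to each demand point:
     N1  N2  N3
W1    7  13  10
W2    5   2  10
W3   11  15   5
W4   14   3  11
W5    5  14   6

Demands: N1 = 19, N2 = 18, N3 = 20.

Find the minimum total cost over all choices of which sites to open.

262

Open {W2, W3}: assign each demand point to its cheapest open site.
  N1→W2 19×5=95, N2→W2 18×2=36, N3→W3 20×5=100
  freight cost 231, fixed 31 → total 262.
Compare {W2, W5}: freight cost 251 + fixed 20 = 271.
Compare {W2, W3, W5}: freight cost 231 + fixed 40 = 271.
Compare {W2, W3, W4}: freight cost 231 + fixed 49 = 280.
All other subsets cost ≥ 271. Minimum total cost: 262.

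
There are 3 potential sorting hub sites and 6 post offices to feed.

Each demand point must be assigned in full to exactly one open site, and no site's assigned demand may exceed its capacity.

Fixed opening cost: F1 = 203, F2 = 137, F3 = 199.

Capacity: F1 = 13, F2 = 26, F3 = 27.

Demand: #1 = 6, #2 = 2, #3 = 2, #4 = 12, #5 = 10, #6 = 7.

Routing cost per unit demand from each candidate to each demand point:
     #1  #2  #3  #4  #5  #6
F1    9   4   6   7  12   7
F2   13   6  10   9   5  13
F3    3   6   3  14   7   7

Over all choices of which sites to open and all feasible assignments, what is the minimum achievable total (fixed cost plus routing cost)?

Open {F2, F3}; cheapest assignment that respects the capacities:
  F2 (cap 26, load 24): #2, #4, #5 — cost 2×6 + 12×9 + 10×5 = 170
  F3 (cap 27, load 15): #1, #3, #6 — cost 6×3 + 2×3 + 7×7 = 73
  Shipping 243, fixed 336 → total 579.
  Any other capacity-feasible assignment to {F2, F3} ships for at least 243.
Compare {F1, F2}: its best feasible assignment gives total 633.
Compare {F1, F3}: its best feasible assignment gives total 641.
Every other set of open sites that can feasibly serve all demand totals ≥ 633 even under its best assignment. Minimum: 579.

579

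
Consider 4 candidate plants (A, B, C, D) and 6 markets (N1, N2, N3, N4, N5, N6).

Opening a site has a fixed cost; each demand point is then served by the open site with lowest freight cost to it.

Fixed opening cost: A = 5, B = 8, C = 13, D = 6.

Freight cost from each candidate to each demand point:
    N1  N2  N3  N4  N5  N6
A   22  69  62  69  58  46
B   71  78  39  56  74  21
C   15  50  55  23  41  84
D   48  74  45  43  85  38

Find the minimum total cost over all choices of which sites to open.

210

Open {B, C}: assign each demand point to its cheapest open site.
  N1→C 15, N2→C 50, N3→B 39, N4→C 23, N5→C 41, N6→B 21
  freight cost 189, fixed 21 → total 210.
Compare {A, B, C}: freight cost 189 + fixed 26 = 215.
Compare {B, C, D}: freight cost 189 + fixed 27 = 216.
Compare {A, B, C, D}: freight cost 189 + fixed 32 = 221.
All other subsets cost ≥ 215. Minimum total cost: 210.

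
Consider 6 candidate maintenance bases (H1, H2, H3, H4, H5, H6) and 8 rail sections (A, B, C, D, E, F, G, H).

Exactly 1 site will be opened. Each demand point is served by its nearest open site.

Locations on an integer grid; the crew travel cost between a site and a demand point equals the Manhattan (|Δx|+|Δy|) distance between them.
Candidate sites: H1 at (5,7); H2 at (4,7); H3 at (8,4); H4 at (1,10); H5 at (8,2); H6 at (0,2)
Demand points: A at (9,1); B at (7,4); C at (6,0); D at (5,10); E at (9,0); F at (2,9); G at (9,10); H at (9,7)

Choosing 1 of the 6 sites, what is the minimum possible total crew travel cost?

Open {H3}.
  A→H3 4, B→H3 1, C→H3 6, D→H3 9, E→H3 5, F→H3 11, G→H3 7, H→H3 4  ⇒ total 47.
Compare {H5}: total 51.
Compare {H1}: total 53.
No size-1 selection does better; minimum is 47.

47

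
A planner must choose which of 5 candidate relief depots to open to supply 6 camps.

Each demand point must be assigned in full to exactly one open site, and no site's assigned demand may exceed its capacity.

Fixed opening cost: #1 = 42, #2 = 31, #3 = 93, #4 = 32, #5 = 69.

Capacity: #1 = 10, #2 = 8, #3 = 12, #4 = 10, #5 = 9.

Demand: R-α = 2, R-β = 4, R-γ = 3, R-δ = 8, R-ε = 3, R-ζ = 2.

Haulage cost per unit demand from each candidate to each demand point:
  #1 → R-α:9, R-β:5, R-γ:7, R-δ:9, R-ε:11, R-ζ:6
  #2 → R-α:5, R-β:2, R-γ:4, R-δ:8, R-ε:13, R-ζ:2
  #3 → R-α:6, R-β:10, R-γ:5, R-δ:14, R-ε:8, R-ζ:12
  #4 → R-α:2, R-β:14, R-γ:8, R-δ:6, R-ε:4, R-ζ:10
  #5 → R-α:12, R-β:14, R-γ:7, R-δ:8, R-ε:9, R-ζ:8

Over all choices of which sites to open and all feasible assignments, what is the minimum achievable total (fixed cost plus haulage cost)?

Open {#1, #2, #4}; cheapest assignment that respects the capacities:
  #1 (cap 10, load 5): R-ε, R-ζ — cost 3×11 + 2×6 = 45
  #2 (cap 8, load 7): R-β, R-γ — cost 4×2 + 3×4 = 20
  #4 (cap 10, load 10): R-α, R-δ — cost 2×2 + 8×6 = 52
  Shipping 117, fixed 105 → total 222.
  Any other capacity-feasible assignment to {#1, #2, #4} ships for at least 117.
Compare {#2, #4, #5}: its best feasible assignment gives total 244.
Compare {#2, #3, #4}: its best feasible assignment gives total 259.
Every other set of open sites that can feasibly serve all demand totals ≥ 244 even under its best assignment. Minimum: 222.

222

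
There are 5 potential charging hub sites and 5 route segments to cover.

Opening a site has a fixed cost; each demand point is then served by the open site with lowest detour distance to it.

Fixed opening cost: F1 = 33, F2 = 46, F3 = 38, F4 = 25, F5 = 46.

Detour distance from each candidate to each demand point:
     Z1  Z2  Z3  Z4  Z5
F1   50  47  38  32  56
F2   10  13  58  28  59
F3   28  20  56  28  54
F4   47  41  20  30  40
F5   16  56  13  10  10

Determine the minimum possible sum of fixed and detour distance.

Open {F2, F5}: assign each demand point to its cheapest open site.
  Z1→F2 10, Z2→F2 13, Z3→F5 13, Z4→F5 10, Z5→F5 10
  detour distance 56, fixed 92 → total 148.
Compare {F5}: detour distance 105 + fixed 46 = 151.
Compare {F3, F5}: detour distance 69 + fixed 84 = 153.
Compare {F4, F5}: detour distance 90 + fixed 71 = 161.
All other subsets cost ≥ 151. Minimum total cost: 148.

148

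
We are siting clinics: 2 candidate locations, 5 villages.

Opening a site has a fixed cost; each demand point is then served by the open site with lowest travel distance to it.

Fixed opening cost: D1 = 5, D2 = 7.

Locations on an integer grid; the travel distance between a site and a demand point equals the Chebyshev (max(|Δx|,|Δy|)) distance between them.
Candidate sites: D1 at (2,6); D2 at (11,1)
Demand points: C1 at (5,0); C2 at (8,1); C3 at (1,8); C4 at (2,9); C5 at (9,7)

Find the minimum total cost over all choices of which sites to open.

29

Open {D1}: assign each demand point to its cheapest open site.
  C1→D1 6, C2→D1 6, C3→D1 2, C4→D1 3, C5→D1 7
  travel distance 24, fixed 5 → total 29.
Compare {D1, D2}: travel distance 20 + fixed 12 = 32.
Compare {D2}: travel distance 34 + fixed 7 = 41.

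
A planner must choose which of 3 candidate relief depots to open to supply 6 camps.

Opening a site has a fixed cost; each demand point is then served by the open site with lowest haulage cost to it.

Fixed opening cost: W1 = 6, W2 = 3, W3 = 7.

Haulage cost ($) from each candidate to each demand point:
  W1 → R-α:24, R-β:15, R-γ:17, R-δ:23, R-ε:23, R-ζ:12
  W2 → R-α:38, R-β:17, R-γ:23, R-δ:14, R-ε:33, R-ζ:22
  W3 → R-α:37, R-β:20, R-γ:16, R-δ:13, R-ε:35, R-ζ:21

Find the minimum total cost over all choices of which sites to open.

Open {W1, W2}: assign each demand point to its cheapest open site.
  R-α→W1 24, R-β→W1 15, R-γ→W1 17, R-δ→W2 14, R-ε→W1 23, R-ζ→W1 12
  haulage cost 105, fixed 9 → total 114.
Compare {W1, W3}: haulage cost 103 + fixed 13 = 116.
Compare {W1, W2, W3}: haulage cost 103 + fixed 16 = 119.
Compare {W1}: haulage cost 114 + fixed 6 = 120.
All other subsets cost ≥ 116. Minimum total cost: 114.

114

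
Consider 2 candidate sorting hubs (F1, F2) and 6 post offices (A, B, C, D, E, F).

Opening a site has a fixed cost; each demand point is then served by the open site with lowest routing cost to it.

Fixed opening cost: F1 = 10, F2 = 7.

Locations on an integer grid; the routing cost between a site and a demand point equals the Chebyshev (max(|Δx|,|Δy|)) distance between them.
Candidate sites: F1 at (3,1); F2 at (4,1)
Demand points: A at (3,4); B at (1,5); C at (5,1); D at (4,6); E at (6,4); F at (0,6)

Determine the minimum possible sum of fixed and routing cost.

Open {F2}: assign each demand point to its cheapest open site.
  A→F2 3, B→F2 4, C→F2 1, D→F2 5, E→F2 3, F→F2 5
  routing cost 21, fixed 7 → total 28.
Compare {F1}: routing cost 22 + fixed 10 = 32.
Compare {F1, F2}: routing cost 21 + fixed 17 = 38.

28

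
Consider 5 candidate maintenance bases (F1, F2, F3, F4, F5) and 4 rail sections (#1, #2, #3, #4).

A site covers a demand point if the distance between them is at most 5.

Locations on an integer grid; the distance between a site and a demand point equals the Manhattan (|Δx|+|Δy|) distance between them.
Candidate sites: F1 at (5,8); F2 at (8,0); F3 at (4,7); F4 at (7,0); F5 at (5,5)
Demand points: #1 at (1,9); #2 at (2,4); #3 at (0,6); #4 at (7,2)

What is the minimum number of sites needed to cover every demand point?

Coverage sets (demand points within 5 of each site):
  F1: {#1}
  F2: {#4}
  F3: {#1, #2, #3}
  F4: {#4}
  F5: {#2, #4}
No single site covers all 4 demand points.
But {F2, F3} covers everything, so the minimum is 2.

2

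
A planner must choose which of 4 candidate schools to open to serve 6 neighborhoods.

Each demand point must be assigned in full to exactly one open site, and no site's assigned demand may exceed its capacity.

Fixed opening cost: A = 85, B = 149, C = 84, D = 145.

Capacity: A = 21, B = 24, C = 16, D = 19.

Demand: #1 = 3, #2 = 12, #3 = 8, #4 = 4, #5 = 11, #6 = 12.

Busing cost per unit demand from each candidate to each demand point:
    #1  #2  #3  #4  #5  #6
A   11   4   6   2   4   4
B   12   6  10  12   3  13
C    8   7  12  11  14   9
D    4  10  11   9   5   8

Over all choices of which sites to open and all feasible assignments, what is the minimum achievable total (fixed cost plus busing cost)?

587

Open {A, B, C}; cheapest assignment that respects the capacities:
  A (cap 21, load 20): #3, #6 — cost 8×6 + 12×4 = 96
  B (cap 24, load 23): #2, #5 — cost 12×6 + 11×3 = 105
  C (cap 16, load 7): #1, #4 — cost 3×8 + 4×11 = 68
  Shipping 269, fixed 318 → total 587.
  Any other capacity-feasible assignment to {A, B, C} ships for at least 269.
Compare {A, C, D}: its best feasible assignment gives total 597.
Compare {A, B, D}: its best feasible assignment gives total 628.
Every other set of open sites that can feasibly serve all demand totals ≥ 597 even under its best assignment. Minimum: 587.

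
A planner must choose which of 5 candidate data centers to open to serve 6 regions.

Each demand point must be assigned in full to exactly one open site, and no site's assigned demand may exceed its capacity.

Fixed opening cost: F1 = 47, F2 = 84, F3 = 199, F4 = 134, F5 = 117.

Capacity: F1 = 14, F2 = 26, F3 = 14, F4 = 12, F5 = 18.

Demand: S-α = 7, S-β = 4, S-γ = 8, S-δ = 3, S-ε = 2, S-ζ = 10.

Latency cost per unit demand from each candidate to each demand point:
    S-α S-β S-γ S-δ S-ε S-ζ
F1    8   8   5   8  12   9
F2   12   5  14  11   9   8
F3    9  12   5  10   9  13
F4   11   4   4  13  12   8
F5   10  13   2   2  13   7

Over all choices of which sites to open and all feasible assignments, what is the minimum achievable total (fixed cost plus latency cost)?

Open {F1, F2}; cheapest assignment that respects the capacities:
  F1 (cap 14, load 11): S-γ, S-δ — cost 8×5 + 3×8 = 64
  F2 (cap 26, load 23): S-α, S-β, S-ε, S-ζ — cost 7×12 + 4×5 + 2×9 + 10×8 = 202
  Shipping 266, fixed 131 → total 397.
  Any other capacity-feasible assignment to {F1, F2} ships for at least 266.
Compare {F2, F5}: its best feasible assignment gives total 411.
Compare {F1, F2, F5}: its best feasible assignment gives total 444.
Every other set of open sites that can feasibly serve all demand totals ≥ 411 even under its best assignment. Minimum: 397.

397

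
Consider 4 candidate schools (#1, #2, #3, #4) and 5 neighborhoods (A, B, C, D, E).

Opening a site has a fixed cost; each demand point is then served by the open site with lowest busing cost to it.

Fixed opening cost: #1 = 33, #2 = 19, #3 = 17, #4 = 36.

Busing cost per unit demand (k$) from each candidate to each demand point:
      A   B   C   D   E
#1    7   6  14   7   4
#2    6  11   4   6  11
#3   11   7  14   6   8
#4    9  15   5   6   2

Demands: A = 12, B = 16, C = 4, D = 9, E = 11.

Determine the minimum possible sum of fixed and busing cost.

Open {#1, #2}: assign each demand point to its cheapest open site.
  A→#2 12×6=72, B→#1 16×6=96, C→#2 4×4=16, D→#2 9×6=54, E→#1 11×4=44
  busing cost 282, fixed 52 → total 334.
Compare {#1, #4}: busing cost 276 + fixed 69 = 345.
Compare {#1, #2, #4}: busing cost 260 + fixed 88 = 348.
Compare {#2, #3, #4}: busing cost 276 + fixed 72 = 348.
All other subsets cost ≥ 345. Minimum total cost: 334.

334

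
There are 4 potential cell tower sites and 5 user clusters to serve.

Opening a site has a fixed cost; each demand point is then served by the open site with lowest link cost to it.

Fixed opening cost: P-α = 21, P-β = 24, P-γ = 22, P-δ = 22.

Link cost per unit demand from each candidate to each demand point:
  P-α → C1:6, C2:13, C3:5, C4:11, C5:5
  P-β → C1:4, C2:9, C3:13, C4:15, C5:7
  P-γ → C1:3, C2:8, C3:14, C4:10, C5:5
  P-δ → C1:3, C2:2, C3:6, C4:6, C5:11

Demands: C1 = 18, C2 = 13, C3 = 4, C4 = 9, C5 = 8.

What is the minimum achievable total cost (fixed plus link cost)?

237

Open {P-α, P-δ}: assign each demand point to its cheapest open site.
  C1→P-δ 18×3=54, C2→P-δ 13×2=26, C3→P-α 4×5=20, C4→P-δ 9×6=54, C5→P-α 8×5=40
  link cost 194, fixed 43 → total 237.
Compare {P-γ, P-δ}: link cost 198 + fixed 44 = 242.
Compare {P-α, P-γ, P-δ}: link cost 194 + fixed 65 = 259.
Compare {P-β, P-δ}: link cost 214 + fixed 46 = 260.
All other subsets cost ≥ 242. Minimum total cost: 237.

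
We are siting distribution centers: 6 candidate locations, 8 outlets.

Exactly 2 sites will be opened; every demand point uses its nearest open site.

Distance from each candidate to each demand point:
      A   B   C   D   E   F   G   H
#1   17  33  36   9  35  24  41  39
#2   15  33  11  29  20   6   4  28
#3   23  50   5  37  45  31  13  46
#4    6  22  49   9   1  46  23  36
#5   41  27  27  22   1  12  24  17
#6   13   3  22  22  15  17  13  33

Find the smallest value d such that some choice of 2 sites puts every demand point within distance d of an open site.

Open {#5, #6}.
  Farthest demand point is C at distance 22 (to #6); all others are ≤ 22.
With {#1, #5} the worst case is 27.
With {#2, #5} the worst case is 27.
No size-2 selection achieves below 22.

22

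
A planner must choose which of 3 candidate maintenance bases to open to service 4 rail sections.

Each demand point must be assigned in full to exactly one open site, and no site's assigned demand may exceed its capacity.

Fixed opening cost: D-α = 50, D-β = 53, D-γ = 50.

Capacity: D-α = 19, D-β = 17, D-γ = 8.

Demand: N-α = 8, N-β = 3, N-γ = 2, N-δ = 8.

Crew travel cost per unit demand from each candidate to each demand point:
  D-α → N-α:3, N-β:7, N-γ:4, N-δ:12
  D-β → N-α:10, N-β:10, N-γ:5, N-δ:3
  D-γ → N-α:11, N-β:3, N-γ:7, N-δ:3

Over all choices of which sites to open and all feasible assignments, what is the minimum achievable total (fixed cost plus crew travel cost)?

177

Open {D-α, D-γ}; cheapest assignment that respects the capacities:
  D-α (cap 19, load 13): N-α, N-β, N-γ — cost 8×3 + 3×7 + 2×4 = 53
  D-γ (cap 8, load 8): N-δ — cost 8×3 = 24
  Shipping 77, fixed 100 → total 177.
  Any other capacity-feasible assignment to {D-α, D-γ} ships for at least 77.
Compare {D-α, D-β}: its best feasible assignment gives total 180.
Compare {D-α, D-β, D-γ}: its best feasible assignment gives total 218.
Every other set of open sites that can feasibly serve all demand totals ≥ 180 even under its best assignment. Minimum: 177.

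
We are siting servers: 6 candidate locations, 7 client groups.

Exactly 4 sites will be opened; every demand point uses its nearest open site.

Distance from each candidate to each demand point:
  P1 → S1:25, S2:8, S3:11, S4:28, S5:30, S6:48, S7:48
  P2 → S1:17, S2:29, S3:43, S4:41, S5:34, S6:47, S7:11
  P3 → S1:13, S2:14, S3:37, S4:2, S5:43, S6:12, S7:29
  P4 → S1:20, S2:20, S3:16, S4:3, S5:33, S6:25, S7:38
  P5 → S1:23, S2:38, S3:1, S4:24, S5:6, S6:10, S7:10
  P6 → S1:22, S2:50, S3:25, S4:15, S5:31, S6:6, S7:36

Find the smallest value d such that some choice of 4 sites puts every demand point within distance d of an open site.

Open {P1, P2, P3, P5}.
  Farthest demand point is S1 at distance 13 (to P3); all others are ≤ 13.
With {P1, P3, P4, P5} the worst case is 13.
With {P1, P3, P5, P6} the worst case is 13.
No size-4 selection achieves below 13.

13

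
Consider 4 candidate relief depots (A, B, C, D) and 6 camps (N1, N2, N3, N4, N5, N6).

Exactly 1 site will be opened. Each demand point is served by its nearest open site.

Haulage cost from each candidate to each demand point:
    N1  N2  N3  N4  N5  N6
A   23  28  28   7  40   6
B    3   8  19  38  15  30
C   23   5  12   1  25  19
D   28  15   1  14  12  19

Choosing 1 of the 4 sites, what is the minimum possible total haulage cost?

85

Open {C}.
  N1→C 23, N2→C 5, N3→C 12, N4→C 1, N5→C 25, N6→C 19  ⇒ total 85.
Compare {D}: total 89.
Compare {B}: total 113.
No size-1 selection does better; minimum is 85.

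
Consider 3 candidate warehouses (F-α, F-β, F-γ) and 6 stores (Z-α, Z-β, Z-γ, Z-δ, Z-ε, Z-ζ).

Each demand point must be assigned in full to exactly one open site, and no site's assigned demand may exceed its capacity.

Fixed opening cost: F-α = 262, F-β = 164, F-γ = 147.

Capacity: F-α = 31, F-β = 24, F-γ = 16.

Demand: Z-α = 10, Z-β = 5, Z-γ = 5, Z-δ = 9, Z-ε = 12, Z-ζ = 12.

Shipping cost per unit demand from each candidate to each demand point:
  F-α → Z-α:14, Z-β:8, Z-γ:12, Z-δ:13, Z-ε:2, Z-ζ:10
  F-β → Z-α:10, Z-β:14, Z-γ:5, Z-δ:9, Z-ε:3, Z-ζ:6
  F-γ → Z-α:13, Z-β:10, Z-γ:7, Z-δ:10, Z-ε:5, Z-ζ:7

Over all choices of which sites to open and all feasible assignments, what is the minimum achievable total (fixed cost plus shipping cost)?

816

Open {F-α, F-β}; cheapest assignment that respects the capacities:
  F-α (cap 31, load 29): Z-β, Z-ε, Z-ζ — cost 5×8 + 12×2 + 12×10 = 184
  F-β (cap 24, load 24): Z-α, Z-γ, Z-δ — cost 10×10 + 5×5 + 9×9 = 206
  Shipping 390, fixed 426 → total 816.
  Any other capacity-feasible assignment to {F-α, F-β} ships for at least 390.
Compare {F-α, F-β, F-γ}: its best feasible assignment gives total 927.
Every other set of open sites that can feasibly serve all demand totals ≥ 927 even under its best assignment. Minimum: 816.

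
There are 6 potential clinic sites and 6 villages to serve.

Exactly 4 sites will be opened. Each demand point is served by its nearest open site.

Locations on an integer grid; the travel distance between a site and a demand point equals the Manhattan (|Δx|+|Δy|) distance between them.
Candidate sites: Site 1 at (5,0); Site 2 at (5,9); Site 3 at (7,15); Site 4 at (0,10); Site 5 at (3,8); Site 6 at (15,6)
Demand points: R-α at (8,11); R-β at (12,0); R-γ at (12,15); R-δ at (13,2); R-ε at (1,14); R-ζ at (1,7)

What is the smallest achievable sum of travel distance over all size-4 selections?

32

Open {Site 1, Site 3, Site 4, Site 6}.
  R-α→Site 3 5, R-β→Site 1 7, R-γ→Site 3 5, R-δ→Site 6 6, R-ε→Site 4 5, R-ζ→Site 4 4  ⇒ total 32.
Compare {Site 1, Site 3, Site 5, Site 6}: total 33.
Compare {Site 3, Site 4, Site 5, Site 6}: total 33.
No size-4 selection does better; minimum is 32.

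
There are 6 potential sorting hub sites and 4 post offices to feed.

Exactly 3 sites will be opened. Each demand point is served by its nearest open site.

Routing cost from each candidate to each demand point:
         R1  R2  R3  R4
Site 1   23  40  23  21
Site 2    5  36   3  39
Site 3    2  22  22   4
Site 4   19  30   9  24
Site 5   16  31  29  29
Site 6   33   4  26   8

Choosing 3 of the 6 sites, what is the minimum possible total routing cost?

13

Open {Site 2, Site 3, Site 6}.
  R1→Site 3 2, R2→Site 6 4, R3→Site 2 3, R4→Site 3 4  ⇒ total 13.
Compare {Site 3, Site 4, Site 6}: total 19.
Compare {Site 1, Site 2, Site 6}: total 20.
No size-3 selection does better; minimum is 13.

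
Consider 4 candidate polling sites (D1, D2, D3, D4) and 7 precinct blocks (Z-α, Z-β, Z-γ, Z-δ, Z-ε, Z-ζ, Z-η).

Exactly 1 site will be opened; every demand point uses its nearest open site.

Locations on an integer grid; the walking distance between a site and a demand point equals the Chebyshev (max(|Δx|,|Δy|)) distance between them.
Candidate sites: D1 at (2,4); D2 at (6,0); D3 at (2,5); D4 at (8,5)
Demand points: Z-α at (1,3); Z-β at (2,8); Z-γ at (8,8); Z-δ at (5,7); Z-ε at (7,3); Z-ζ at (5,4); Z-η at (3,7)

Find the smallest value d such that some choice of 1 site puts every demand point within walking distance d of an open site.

Open {D1}.
  Farthest demand point is Z-γ at walking distance 6 (to D1); all others are ≤ 6.
With {D3} the worst case is 6.
With {D4} the worst case is 7.
No size-1 selection achieves below 6.

6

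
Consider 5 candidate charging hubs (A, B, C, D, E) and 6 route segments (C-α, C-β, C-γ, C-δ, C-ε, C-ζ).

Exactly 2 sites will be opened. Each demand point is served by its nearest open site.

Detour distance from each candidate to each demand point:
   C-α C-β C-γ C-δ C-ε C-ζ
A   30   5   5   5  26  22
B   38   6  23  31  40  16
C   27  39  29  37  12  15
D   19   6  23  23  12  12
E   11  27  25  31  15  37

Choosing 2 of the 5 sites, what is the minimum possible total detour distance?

58

Open {A, D}.
  C-α→D 19, C-β→A 5, C-γ→A 5, C-δ→A 5, C-ε→D 12, C-ζ→D 12  ⇒ total 58.
Compare {A, E}: total 63.
Compare {A, C}: total 69.
No size-2 selection does better; minimum is 58.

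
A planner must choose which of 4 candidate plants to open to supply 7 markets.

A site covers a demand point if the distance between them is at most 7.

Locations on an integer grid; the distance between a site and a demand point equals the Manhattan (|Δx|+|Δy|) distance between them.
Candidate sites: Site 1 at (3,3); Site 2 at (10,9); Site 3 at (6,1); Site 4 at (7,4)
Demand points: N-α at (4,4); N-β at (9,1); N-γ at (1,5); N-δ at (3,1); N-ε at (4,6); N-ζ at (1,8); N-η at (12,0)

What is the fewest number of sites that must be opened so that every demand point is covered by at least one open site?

Coverage sets (demand points within 7 of each site):
  Site 1: {N-α, N-γ, N-δ, N-ε, N-ζ}
  Site 2: {}
  Site 3: {N-α, N-β, N-δ, N-ε, N-η}
  Site 4: {N-α, N-β, N-γ, N-δ, N-ε}
No single site covers all 7 demand points.
But {Site 1, Site 3} covers everything, so the minimum is 2.

2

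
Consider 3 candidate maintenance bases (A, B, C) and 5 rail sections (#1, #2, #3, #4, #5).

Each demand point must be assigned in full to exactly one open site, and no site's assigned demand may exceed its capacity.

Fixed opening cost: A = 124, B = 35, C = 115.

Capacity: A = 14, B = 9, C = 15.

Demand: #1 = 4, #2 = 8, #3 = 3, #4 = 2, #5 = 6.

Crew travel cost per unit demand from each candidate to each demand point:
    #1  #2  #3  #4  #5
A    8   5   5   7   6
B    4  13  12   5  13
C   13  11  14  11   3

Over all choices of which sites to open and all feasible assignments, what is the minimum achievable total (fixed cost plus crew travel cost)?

Open {A, B}; cheapest assignment that respects the capacities:
  A (cap 14, load 14): #2, #5 — cost 8×5 + 6×6 = 76
  B (cap 9, load 9): #1, #3, #4 — cost 4×4 + 3×12 + 2×5 = 62
  Shipping 138, fixed 159 → total 297.
  Any other capacity-feasible assignment to {A, B} ships for at least 138.
Compare {B, C}: its best feasible assignment gives total 318.
Compare {A, B, C}: its best feasible assignment gives total 373.
Every other set of open sites that can feasibly serve all demand totals ≥ 318 even under its best assignment. Minimum: 297.

297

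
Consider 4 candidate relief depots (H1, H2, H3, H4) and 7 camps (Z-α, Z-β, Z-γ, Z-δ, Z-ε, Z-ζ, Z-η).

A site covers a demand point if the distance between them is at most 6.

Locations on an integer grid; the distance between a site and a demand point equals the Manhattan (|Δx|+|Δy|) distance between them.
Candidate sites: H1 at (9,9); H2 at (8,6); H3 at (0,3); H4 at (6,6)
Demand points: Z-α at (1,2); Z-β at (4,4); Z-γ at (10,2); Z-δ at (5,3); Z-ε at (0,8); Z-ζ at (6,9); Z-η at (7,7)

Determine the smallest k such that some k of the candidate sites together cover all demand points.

2

Coverage sets (demand points within 6 of each site):
  H1: {Z-ζ, Z-η}
  H2: {Z-β, Z-γ, Z-δ, Z-ζ, Z-η}
  H3: {Z-α, Z-β, Z-δ, Z-ε}
  H4: {Z-β, Z-δ, Z-ζ, Z-η}
No single site covers all 7 demand points.
But {H2, H3} covers everything, so the minimum is 2.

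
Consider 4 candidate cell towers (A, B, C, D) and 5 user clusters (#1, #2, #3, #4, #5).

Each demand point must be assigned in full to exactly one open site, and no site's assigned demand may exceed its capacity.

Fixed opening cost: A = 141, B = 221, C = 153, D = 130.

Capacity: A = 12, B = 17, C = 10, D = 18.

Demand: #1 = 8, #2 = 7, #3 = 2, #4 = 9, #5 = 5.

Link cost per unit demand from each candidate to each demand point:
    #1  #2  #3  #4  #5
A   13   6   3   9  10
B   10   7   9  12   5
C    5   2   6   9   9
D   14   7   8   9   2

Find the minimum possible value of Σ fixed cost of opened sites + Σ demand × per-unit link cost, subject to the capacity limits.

Open {B, D}; cheapest assignment that respects the capacities:
  B (cap 17, load 15): #1, #2 — cost 8×10 + 7×7 = 129
  D (cap 18, load 16): #3, #4, #5 — cost 2×8 + 9×9 + 5×2 = 107
  Shipping 236, fixed 351 → total 587.
  Any other capacity-feasible assignment to {B, D} ships for at least 236.
Compare {A, C, D}: its best feasible assignment gives total 603.
Compare {B, C, D}: its best feasible assignment gives total 696.
Every other set of open sites that can feasibly serve all demand totals ≥ 603 even under its best assignment. Minimum: 587.

587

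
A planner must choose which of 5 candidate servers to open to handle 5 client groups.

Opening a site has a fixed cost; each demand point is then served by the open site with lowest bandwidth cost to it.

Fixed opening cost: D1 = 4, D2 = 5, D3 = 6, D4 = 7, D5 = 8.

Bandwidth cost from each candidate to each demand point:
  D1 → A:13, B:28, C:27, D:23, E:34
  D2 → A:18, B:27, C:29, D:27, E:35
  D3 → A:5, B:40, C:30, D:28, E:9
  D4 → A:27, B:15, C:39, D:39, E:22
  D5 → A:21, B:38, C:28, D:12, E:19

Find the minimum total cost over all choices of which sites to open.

90

Open {D3, D4, D5}: assign each demand point to its cheapest open site.
  A→D3 5, B→D4 15, C→D5 28, D→D5 12, E→D3 9
  bandwidth cost 69, fixed 21 → total 90.
Compare {D1, D3, D4, D5}: bandwidth cost 68 + fixed 25 = 93.
Compare {D2, D3, D4, D5}: bandwidth cost 69 + fixed 26 = 95.
Compare {D1, D3, D4}: bandwidth cost 79 + fixed 17 = 96.
All other subsets cost ≥ 93. Minimum total cost: 90.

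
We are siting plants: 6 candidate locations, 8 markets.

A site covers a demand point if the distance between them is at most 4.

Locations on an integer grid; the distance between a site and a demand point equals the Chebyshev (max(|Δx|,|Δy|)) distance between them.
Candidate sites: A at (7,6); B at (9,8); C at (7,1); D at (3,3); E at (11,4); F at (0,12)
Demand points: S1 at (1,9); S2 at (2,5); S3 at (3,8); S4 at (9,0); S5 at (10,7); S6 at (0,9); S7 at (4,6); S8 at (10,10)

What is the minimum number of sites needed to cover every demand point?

4

Coverage sets (demand points within 4 of each site):
  A: {S3, S5, S7, S8}
  B: {S5, S8}
  C: {S4}
  D: {S2, S7}
  E: {S4, S5}
  F: {S1, S3, S6}
No 3 sites suffice: every size-3 union leaves at least one demand point uncovered.
But {A, C, D, F} covers everything, so the minimum is 4.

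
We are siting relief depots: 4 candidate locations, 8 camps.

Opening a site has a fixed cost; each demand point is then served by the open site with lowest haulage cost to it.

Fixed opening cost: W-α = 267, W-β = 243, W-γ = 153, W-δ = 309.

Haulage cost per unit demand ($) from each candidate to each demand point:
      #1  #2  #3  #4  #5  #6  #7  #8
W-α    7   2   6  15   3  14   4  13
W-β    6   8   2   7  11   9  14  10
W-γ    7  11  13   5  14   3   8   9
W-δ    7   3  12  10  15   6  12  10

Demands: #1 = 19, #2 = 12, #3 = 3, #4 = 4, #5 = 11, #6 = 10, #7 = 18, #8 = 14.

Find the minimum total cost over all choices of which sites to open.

876

Open {W-α, W-γ}: assign each demand point to its cheapest open site.
  #1→W-α 19×7=133, #2→W-α 12×2=24, #3→W-α 3×6=18, #4→W-γ 4×5=20, #5→W-α 11×3=33, #6→W-γ 10×3=30, #7→W-α 18×4=72, #8→W-γ 14×9=126
  haulage cost 456, fixed 420 → total 876.
Compare {W-α}: haulage cost 662 + fixed 267 = 929.
Compare {W-γ}: haulage cost 778 + fixed 153 = 931.
Compare {W-α, W-β}: haulage cost 507 + fixed 510 = 1017.
All other subsets cost ≥ 929. Minimum total cost: 876.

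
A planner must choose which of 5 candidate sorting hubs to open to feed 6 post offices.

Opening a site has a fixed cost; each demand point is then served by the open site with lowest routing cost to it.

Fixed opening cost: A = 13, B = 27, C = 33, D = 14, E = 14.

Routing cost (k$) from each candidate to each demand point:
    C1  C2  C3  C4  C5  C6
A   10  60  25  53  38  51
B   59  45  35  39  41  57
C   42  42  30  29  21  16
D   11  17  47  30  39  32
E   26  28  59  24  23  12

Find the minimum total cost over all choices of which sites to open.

Open {A, E}: assign each demand point to its cheapest open site.
  C1→A 10, C2→E 28, C3→A 25, C4→E 24, C5→E 23, C6→E 12
  routing cost 122, fixed 27 → total 149.
Compare {A, D, E}: routing cost 111 + fixed 41 = 152.
Compare {D, E}: routing cost 134 + fixed 28 = 162.
Compare {C, D}: routing cost 124 + fixed 47 = 171.
All other subsets cost ≥ 152. Minimum total cost: 149.

149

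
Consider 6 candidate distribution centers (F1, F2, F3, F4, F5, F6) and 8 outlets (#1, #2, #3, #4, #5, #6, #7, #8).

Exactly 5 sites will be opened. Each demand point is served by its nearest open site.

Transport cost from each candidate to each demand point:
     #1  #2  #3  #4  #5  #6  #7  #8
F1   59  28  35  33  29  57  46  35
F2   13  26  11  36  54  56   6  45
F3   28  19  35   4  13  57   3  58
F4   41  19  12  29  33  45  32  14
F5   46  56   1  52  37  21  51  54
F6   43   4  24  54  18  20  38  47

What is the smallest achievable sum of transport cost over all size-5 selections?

Open {F2, F3, F4, F5, F6}.
  #1→F2 13, #2→F6 4, #3→F5 1, #4→F3 4, #5→F3 13, #6→F6 20, #7→F3 3, #8→F4 14  ⇒ total 72.
Compare {F1, F2, F3, F4, F6}: total 82.
Compare {F1, F3, F4, F5, F6}: total 87.
No size-5 selection does better; minimum is 72.

72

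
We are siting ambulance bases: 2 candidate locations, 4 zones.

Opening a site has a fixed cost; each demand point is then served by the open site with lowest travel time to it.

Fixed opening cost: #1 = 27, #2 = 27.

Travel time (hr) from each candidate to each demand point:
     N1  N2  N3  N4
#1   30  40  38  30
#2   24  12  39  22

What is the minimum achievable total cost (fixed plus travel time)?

124

Open {#2}: assign each demand point to its cheapest open site.
  N1→#2 24, N2→#2 12, N3→#2 39, N4→#2 22
  travel time 97, fixed 27 → total 124.
Compare {#1, #2}: travel time 96 + fixed 54 = 150.
Compare {#1}: travel time 138 + fixed 27 = 165.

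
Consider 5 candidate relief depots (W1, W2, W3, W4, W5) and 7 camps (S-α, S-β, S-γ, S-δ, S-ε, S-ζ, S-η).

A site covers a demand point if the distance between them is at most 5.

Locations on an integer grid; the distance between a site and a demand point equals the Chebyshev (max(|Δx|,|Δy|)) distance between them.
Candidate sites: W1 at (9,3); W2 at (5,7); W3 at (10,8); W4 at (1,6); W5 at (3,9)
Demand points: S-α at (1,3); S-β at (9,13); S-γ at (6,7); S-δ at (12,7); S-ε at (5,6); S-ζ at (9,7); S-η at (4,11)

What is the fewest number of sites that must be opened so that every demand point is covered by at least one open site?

Coverage sets (demand points within 5 of each site):
  W1: {S-γ, S-δ, S-ε, S-ζ}
  W2: {S-α, S-γ, S-ε, S-ζ, S-η}
  W3: {S-β, S-γ, S-δ, S-ε, S-ζ}
  W4: {S-α, S-γ, S-ε, S-η}
  W5: {S-γ, S-ε, S-η}
No single site covers all 7 demand points.
But {W2, W3} covers everything, so the minimum is 2.

2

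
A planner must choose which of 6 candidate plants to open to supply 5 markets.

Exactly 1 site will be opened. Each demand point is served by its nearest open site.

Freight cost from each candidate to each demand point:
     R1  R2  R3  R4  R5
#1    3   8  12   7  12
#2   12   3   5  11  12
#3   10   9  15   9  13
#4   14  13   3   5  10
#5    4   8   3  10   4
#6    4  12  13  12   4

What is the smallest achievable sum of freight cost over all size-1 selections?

29

Open {#5}.
  R1→#5 4, R2→#5 8, R3→#5 3, R4→#5 10, R5→#5 4  ⇒ total 29.
Compare {#1}: total 42.
Compare {#2}: total 43.
No size-1 selection does better; minimum is 29.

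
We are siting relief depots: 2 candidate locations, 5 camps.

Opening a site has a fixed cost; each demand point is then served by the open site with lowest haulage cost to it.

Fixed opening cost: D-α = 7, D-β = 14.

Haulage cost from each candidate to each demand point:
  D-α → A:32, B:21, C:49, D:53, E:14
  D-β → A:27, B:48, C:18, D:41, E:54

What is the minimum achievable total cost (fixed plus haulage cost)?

142

Open {D-α, D-β}: assign each demand point to its cheapest open site.
  A→D-β 27, B→D-α 21, C→D-β 18, D→D-β 41, E→D-α 14
  haulage cost 121, fixed 21 → total 142.
Compare {D-α}: haulage cost 169 + fixed 7 = 176.
Compare {D-β}: haulage cost 188 + fixed 14 = 202.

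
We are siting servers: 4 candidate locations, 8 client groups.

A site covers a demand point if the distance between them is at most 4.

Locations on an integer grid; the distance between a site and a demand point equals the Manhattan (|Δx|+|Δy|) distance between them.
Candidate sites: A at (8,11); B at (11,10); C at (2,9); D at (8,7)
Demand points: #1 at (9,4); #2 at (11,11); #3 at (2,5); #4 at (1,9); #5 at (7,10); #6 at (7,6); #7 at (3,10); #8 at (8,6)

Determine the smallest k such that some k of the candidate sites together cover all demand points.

Coverage sets (demand points within 4 of each site):
  A: {#2, #5}
  B: {#2, #5}
  C: {#3, #4, #7}
  D: {#1, #5, #6, #8}
No 2 sites suffice: every size-2 union leaves at least one demand point uncovered.
But {A, C, D} covers everything, so the minimum is 3.

3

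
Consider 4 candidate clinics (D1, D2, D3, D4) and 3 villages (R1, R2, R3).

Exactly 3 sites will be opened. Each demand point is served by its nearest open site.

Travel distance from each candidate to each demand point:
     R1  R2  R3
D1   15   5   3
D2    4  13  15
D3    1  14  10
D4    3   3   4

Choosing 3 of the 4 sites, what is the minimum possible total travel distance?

Open {D1, D3, D4}.
  R1→D3 1, R2→D4 3, R3→D1 3  ⇒ total 7.
Compare {D2, D3, D4}: total 8.
Compare {D1, D2, D3}: total 9.
No size-3 selection does better; minimum is 7.

7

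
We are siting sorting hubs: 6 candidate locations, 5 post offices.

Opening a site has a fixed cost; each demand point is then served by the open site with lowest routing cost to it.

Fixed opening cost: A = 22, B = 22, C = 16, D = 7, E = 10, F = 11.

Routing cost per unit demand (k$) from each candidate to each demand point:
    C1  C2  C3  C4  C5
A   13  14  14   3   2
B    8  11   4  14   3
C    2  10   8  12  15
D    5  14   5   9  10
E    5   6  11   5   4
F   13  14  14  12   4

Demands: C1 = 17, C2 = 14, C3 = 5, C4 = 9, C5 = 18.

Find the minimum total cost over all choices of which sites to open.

Open {A, C, D, E}: assign each demand point to its cheapest open site.
  C1→C 17×2=34, C2→E 14×6=84, C3→D 5×5=25, C4→A 9×3=27, C5→A 18×2=36
  routing cost 206, fixed 55 → total 261.
Compare {A, C, E}: routing cost 221 + fixed 48 = 269.
Compare {A, B, C, E}: routing cost 201 + fixed 70 = 271.
Compare {A, C, D, E, F}: routing cost 206 + fixed 66 = 272.
All other subsets cost ≥ 269. Minimum total cost: 261.

261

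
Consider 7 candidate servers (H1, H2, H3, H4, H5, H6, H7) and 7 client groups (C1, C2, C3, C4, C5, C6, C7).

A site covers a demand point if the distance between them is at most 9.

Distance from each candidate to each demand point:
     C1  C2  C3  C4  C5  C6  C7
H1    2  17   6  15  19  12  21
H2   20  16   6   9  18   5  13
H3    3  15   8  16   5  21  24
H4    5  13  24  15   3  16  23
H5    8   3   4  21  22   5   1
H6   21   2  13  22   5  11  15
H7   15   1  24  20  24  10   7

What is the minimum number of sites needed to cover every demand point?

3

Coverage sets (demand points within 9 of each site):
  H1: {C1, C3}
  H2: {C3, C4, C6}
  H3: {C1, C3, C5}
  H4: {C1, C5}
  H5: {C1, C2, C3, C6, C7}
  H6: {C2, C5}
  H7: {C2, C7}
No 2 sites suffice: every size-2 union leaves at least one demand point uncovered.
But {H2, H3, H5} covers everything, so the minimum is 3.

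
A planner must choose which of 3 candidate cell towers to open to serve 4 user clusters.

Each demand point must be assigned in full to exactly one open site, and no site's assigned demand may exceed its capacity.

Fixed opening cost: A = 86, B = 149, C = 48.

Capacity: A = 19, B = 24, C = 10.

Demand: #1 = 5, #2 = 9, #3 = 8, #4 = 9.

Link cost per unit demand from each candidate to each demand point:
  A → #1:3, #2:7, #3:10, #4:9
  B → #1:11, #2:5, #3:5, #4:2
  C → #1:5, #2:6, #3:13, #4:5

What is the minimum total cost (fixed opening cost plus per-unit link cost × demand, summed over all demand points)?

Open {B, C}; cheapest assignment that respects the capacities:
  B (cap 24, load 22): #1, #3, #4 — cost 5×11 + 8×5 + 9×2 = 113
  C (cap 10, load 9): #2 — cost 9×6 = 54
  Shipping 167, fixed 197 → total 364.
  Any other capacity-feasible assignment to {B, C} ships for at least 167.
Compare {A, B}: its best feasible assignment gives total 371.
Compare {A, B, C}: its best feasible assignment gives total 410.
Every other set of open sites that can feasibly serve all demand totals ≥ 371 even under its best assignment. Minimum: 364.

364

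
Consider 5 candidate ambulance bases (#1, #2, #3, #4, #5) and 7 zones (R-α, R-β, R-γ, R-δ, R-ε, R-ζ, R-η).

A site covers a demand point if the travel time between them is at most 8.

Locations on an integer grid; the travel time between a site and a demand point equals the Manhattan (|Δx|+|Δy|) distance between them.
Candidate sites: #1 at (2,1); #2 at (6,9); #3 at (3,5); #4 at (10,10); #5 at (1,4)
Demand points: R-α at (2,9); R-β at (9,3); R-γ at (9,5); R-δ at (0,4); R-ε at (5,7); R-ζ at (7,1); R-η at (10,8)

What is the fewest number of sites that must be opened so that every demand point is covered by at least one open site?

2

Coverage sets (demand points within 8 of each site):
  #1: {R-α, R-δ, R-ζ}
  #2: {R-α, R-γ, R-ε, R-η}
  #3: {R-α, R-β, R-γ, R-δ, R-ε, R-ζ}
  #4: {R-β, R-γ, R-ε, R-η}
  #5: {R-α, R-δ, R-ε}
No single site covers all 7 demand points.
But {#1, #4} covers everything, so the minimum is 2.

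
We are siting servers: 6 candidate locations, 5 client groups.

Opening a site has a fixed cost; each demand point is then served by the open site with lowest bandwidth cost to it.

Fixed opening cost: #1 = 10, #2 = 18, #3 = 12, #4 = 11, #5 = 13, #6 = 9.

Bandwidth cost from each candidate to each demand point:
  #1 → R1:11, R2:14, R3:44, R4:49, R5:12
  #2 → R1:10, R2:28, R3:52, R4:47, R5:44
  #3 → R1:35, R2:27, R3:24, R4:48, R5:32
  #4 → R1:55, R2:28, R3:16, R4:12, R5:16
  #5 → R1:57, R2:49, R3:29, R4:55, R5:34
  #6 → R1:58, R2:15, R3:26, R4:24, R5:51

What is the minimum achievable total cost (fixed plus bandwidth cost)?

Open {#1, #4}: assign each demand point to its cheapest open site.
  R1→#1 11, R2→#1 14, R3→#4 16, R4→#4 12, R5→#1 12
  bandwidth cost 65, fixed 21 → total 86.
Compare {#1, #4, #6}: bandwidth cost 65 + fixed 30 = 95.
Compare {#1, #3, #4}: bandwidth cost 65 + fixed 33 = 98.
Compare {#1, #4, #5}: bandwidth cost 65 + fixed 34 = 99.
All other subsets cost ≥ 95. Minimum total cost: 86.

86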